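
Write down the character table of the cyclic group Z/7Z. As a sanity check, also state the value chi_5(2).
Character table of Z/7Z (irreps indexed chi_0,...,chi_6 with chi_k(m) = zeta_7^(k*m), zeta_7 = exp(2*pi*i/7)):
  irrep \ class  {0} (size 1)  {1} (size 1)    {2} (size 1)    {3} (size 1)    {4} (size 1)    {5} (size 1)    {6} (size 1)  
  chi_0          1             1               1               1               1               1               1             
  chi_1          1             exp(2*I*pi/7)   exp(4*I*pi/7)   exp(6*I*pi/7)   exp(-6*I*pi/7)  exp(-4*I*pi/7)  exp(-2*I*pi/7)
  chi_2          1             exp(4*I*pi/7)   exp(-6*I*pi/7)  exp(-2*I*pi/7)  exp(2*I*pi/7)   exp(6*I*pi/7)   exp(-4*I*pi/7)
  chi_3          1             exp(6*I*pi/7)   exp(-2*I*pi/7)  exp(4*I*pi/7)   exp(-4*I*pi/7)  exp(2*I*pi/7)   exp(-6*I*pi/7)
  chi_4          1             exp(-6*I*pi/7)  exp(2*I*pi/7)   exp(-4*I*pi/7)  exp(4*I*pi/7)   exp(-2*I*pi/7)  exp(6*I*pi/7) 
  chi_5          1             exp(-4*I*pi/7)  exp(6*I*pi/7)   exp(2*I*pi/7)   exp(-2*I*pi/7)  exp(-6*I*pi/7)  exp(4*I*pi/7) 
  chi_6          1             exp(-2*I*pi/7)  exp(-4*I*pi/7)  exp(-6*I*pi/7)  exp(6*I*pi/7)   exp(4*I*pi/7)   exp(2*I*pi/7) 

Spot check: chi_5(2) = zeta_7^(5*2) = zeta_7^10 = exp(6*I*pi/7).

Justification: Z/7Z is abelian, so all 7 irreducible complex representations are 1-dimensional. They are given by chi_k(m) = zeta_7^(k*m) for k = 0,...,6. Row orthogonality: sum_m chi_k(m) conj(chi_l(m)) = 7 * [k = l].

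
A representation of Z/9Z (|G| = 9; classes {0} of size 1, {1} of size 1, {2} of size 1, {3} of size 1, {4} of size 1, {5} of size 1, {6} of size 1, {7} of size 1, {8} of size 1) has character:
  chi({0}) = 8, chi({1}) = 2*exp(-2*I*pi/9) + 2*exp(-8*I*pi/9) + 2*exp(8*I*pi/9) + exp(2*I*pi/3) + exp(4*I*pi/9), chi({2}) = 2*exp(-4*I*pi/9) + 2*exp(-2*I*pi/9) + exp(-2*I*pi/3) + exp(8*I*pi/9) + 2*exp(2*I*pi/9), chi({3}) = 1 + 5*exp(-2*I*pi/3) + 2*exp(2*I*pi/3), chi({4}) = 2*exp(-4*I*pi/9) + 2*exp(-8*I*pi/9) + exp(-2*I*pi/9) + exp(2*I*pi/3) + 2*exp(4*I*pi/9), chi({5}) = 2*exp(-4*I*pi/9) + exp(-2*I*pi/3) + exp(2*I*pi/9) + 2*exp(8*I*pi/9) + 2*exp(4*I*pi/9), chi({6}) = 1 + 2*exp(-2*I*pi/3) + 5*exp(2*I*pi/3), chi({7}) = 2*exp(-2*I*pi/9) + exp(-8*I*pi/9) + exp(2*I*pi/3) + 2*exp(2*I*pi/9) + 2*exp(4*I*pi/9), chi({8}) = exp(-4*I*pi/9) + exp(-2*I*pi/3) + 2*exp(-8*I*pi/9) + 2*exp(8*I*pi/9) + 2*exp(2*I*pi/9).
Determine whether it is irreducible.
Not irreducible (reducible): <chi, chi> = 14 > 1.

Justification: <chi, chi> = (1/|G|) sum_C |C| * |chi(C)|^2 = (1/9)[1*|8|^2 + 1*|2*exp(-2*I*pi/9) + 2*exp(-8*I*pi/9) + 2*exp(8*I*pi/9) + exp(2*I*pi/3) + exp(4*I*pi/9)|^2 + 1*|2*exp(-4*I*pi/9) + 2*exp(-2*I*pi/9) + exp(-2*I*pi/3) + exp(8*I*pi/9) + 2*exp(2*I*pi/9)|^2 + 1*|1 + 5*exp(-2*I*pi/3) + 2*exp(2*I*pi/3)|^2 + 1*|2*exp(-4*I*pi/9) + 2*exp(-8*I*pi/9) + exp(-2*I*pi/9) + exp(2*I*pi/3) + 2*exp(4*I*pi/9)|^2 + 1*|2*exp(-4*I*pi/9) + exp(-2*I*pi/3) + exp(2*I*pi/9) + 2*exp(8*I*pi/9) + 2*exp(4*I*pi/9)|^2 + 1*|1 + 2*exp(-2*I*pi/3) + 5*exp(2*I*pi/3)|^2 + 1*|2*exp(-2*I*pi/9) + exp(-8*I*pi/9) + exp(2*I*pi/3) + 2*exp(2*I*pi/9) + 2*exp(4*I*pi/9)|^2 + 1*|exp(-4*I*pi/9) + exp(-2*I*pi/3) + 2*exp(-8*I*pi/9) + 2*exp(8*I*pi/9) + 2*exp(2*I*pi/9)|^2]
  = (1/9)[(64) + (14 + 8*exp(-2*I*pi/3) + 7*exp(-2*I*pi/9) + 4*exp(-4*I*pi/9) + 6*exp(-8*I*pi/9) + 6*exp(8*I*pi/9) + 4*exp(4*I*pi/9) + 7*exp(2*I*pi/9) + 8*exp(2*I*pi/3)) + (14 + 8*exp(-2*I*pi/3) + 7*exp(-4*I*pi/9) + 6*exp(-2*I*pi/9) + 4*exp(-8*I*pi/9) + 4*exp(8*I*pi/9) + 6*exp(2*I*pi/9) + 7*exp(4*I*pi/9) + 8*exp(2*I*pi/3)) + (13) + (14 + 8*exp(-2*I*pi/3) + 6*exp(-4*I*pi/9) + 4*exp(-2*I*pi/9) + 7*exp(-8*I*pi/9) + 7*exp(8*I*pi/9) + 4*exp(2*I*pi/9) + 6*exp(4*I*pi/9) + 8*exp(2*I*pi/3)) + (14 + 8*exp(-2*I*pi/3) + 6*exp(-4*I*pi/9) + 4*exp(-2*I*pi/9) + 7*exp(-8*I*pi/9) + 7*exp(8*I*pi/9) + 4*exp(2*I*pi/9) + 6*exp(4*I*pi/9) + 8*exp(2*I*pi/3)) + (13) + (14 + 8*exp(-2*I*pi/3) + 7*exp(-4*I*pi/9) + 6*exp(-2*I*pi/9) + 4*exp(-8*I*pi/9) + 4*exp(8*I*pi/9) + 6*exp(2*I*pi/9) + 7*exp(4*I*pi/9) + 8*exp(2*I*pi/3)) + (14 + 8*exp(-2*I*pi/3) + 7*exp(-2*I*pi/9) + 4*exp(-4*I*pi/9) + 6*exp(-8*I*pi/9) + 6*exp(8*I*pi/9) + 4*exp(4*I*pi/9) + 7*exp(2*I*pi/9) + 8*exp(2*I*pi/3))] = 126/9 = 14.
(Exp terms are combined using exp(i*s)*conj(exp(i*t)) = exp(i*(s-t)), and sums of them are collapsed using the identity that for every m > 1 the m distinct m-th roots of unity sum to 0, e.g. 1 + exp(2*I*pi/3) + exp(-2*I*pi/3) = 0.)
A character is irreducible iff <chi, chi> = 1, so this representation is reducible.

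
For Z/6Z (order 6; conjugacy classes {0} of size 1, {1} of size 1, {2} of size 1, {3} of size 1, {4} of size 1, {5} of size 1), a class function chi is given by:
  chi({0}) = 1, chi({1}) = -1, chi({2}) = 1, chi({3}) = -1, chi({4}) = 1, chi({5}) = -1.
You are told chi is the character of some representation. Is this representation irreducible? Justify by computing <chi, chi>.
Irreducible: <chi, chi> = 1.

Justification: <chi, chi> = (1/|G|) sum_C |C| * |chi(C)|^2 = (1/6)[1*|1|^2 + 1*|-1|^2 + 1*|1|^2 + 1*|-1|^2 + 1*|1|^2 + 1*|-1|^2]
  = (1/6)[(1) + (1) + (1) + (1) + (1) + (1)] = 6/6 = 1.
(Exp terms are combined using exp(i*s)*conj(exp(i*t)) = exp(i*(s-t)), and sums of them are collapsed using the identity that for every m > 1 the m distinct m-th roots of unity sum to 0, e.g. 1 + exp(2*I*pi/3) + exp(-2*I*pi/3) = 0.)
A character is irreducible iff <chi, chi> = 1, so this representation is irreducible.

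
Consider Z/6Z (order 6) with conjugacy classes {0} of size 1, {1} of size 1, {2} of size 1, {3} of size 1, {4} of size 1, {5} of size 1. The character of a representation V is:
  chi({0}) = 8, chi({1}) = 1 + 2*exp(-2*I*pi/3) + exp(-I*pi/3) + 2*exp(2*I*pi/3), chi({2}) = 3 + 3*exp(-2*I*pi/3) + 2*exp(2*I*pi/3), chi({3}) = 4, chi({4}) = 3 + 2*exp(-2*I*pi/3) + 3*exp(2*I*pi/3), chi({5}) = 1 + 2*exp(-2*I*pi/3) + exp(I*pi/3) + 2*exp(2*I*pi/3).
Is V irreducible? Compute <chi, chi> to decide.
Not irreducible (reducible): <chi, chi> = 14 > 1.

Working: <chi, chi> = (1/|G|) sum_C |C| * |chi(C)|^2 = (1/6)[1*|8|^2 + 1*|1 + 2*exp(-2*I*pi/3) + exp(-I*pi/3) + 2*exp(2*I*pi/3)|^2 + 1*|3 + 3*exp(-2*I*pi/3) + 2*exp(2*I*pi/3)|^2 + 1*|4|^2 + 1*|3 + 2*exp(-2*I*pi/3) + 3*exp(2*I*pi/3)|^2 + 1*|1 + 2*exp(-2*I*pi/3) + exp(I*pi/3) + 2*exp(2*I*pi/3)|^2]
  = (1/6)[(64) + (1) + (1) + (16) + (1) + (1)] = 84/6 = 14.
(Exp terms are combined using exp(i*s)*conj(exp(i*t)) = exp(i*(s-t)), and sums of them are collapsed using the identity that for every m > 1 the m distinct m-th roots of unity sum to 0, e.g. 1 + exp(2*I*pi/3) + exp(-2*I*pi/3) = 0.)
A character is irreducible iff <chi, chi> = 1, so this representation is reducible.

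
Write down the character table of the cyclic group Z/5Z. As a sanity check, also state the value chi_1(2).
Character table of Z/5Z (irreps indexed chi_0,...,chi_4 with chi_k(m) = zeta_5^(k*m), zeta_5 = exp(2*pi*i/5)):
  irrep \ class  {0} (size 1)  {1} (size 1)    {2} (size 1)    {3} (size 1)    {4} (size 1)  
  chi_0          1             1               1               1               1             
  chi_1          1             exp(2*I*pi/5)   exp(4*I*pi/5)   exp(-4*I*pi/5)  exp(-2*I*pi/5)
  chi_2          1             exp(4*I*pi/5)   exp(-2*I*pi/5)  exp(2*I*pi/5)   exp(-4*I*pi/5)
  chi_3          1             exp(-4*I*pi/5)  exp(2*I*pi/5)   exp(-2*I*pi/5)  exp(4*I*pi/5) 
  chi_4          1             exp(-2*I*pi/5)  exp(-4*I*pi/5)  exp(4*I*pi/5)   exp(2*I*pi/5) 

Spot check: chi_1(2) = zeta_5^(1*2) = zeta_5^2 = exp(4*I*pi/5).

Working: Z/5Z is abelian, so all 5 irreducible complex representations are 1-dimensional. They are given by chi_k(m) = zeta_5^(k*m) for k = 0,...,4. Row orthogonality: sum_m chi_k(m) conj(chi_l(m)) = 5 * [k = l].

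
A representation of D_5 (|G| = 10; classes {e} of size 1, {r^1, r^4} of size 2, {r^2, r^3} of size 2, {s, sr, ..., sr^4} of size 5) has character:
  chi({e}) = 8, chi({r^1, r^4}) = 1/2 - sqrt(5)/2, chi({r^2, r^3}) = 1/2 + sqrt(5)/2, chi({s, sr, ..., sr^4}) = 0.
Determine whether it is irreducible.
Not irreducible (reducible): <chi, chi> = 7 > 1.

Explanation: <chi, chi> = (1/|G|) sum_C |C| * |chi(C)|^2 = (1/10)[1*|8|^2 + 2*|1/2 - sqrt(5)/2|^2 + 2*|1/2 + sqrt(5)/2|^2 + 5*|0|^2]
  = (1/10)[(64) + (3 - sqrt(5)) + (sqrt(5) + 3) + (0)] = 70/10 = 7.
A character is irreducible iff <chi, chi> = 1, so this representation is reducible.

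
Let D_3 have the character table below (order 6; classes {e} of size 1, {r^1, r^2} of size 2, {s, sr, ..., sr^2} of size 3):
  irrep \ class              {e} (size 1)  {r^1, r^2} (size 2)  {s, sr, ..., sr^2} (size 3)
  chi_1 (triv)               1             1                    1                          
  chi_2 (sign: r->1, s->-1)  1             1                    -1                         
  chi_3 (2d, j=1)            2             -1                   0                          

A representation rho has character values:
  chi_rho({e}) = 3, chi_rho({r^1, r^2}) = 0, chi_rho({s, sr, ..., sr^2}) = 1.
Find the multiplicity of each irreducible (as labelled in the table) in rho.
Multiplicities: chi_1: 1, chi_2: 0, chi_3: 1.

Why: Use <chi_rho, chi> = (1/|G|) sum_C |C| * chi_rho(C) * conj(chi(C)) with |G| = 6 for each irreducible chi in the table:
  <chi_rho, chi_1> = (1/6)[1*(3)*conj(1) + 2*(0)*conj(1) + 3*(1)*conj(1)]
      = (1/6)[(3) + (0) + (3)] = 6/6 = 1
  <chi_rho, chi_2> = (1/6)[1*(3)*conj(1) + 2*(0)*conj(1) + 3*(1)*conj(-1)]
      = (1/6)[(3) + (0) + (-3)] = 0/6 = 0
  <chi_rho, chi_3> = (1/6)[1*(3)*conj(2) + 2*(0)*conj(-1) + 3*(1)*conj(0)]
      = (1/6)[(6) + (0) + (0)] = 6/6 = 1
Dimension check: dim(rho) = sum (mult * dim) = 1*1 + 0*1 + 1*2 = 3 = chi_rho(e) = 3.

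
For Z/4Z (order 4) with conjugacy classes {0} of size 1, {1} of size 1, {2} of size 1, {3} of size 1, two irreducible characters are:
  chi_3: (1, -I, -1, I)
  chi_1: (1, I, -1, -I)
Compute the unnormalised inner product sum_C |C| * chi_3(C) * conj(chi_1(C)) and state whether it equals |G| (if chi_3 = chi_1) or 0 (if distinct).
Sum = 0; so <chi_3, chi_1> = 0 (distinct irreducibles are orthogonal).

Why: Compute term by term over conjugacy classes (|C| * chi_3(C) * conj(chi_1(C))):
  1*(1)*conj(1) + 1*(-I)*conj(I) + 1*(-1)*conj(-1) + 1*(I)*conj(-I)
  = (1) + (-1) + (1) + (-1)
  = 0.
(Exp terms are combined using exp(i*s)*conj(exp(i*t)) = exp(i*(s-t)), and sums of them are collapsed using the identity that for every m > 1 the m distinct m-th roots of unity sum to 0, e.g. 1 + exp(2*I*pi/3) + exp(-2*I*pi/3) = 0.)
Dividing by |G| = 4 gives 0/4 = 0, matching the row-orthogonality relation <chi_3, chi_1> = [chi_3 = chi_1].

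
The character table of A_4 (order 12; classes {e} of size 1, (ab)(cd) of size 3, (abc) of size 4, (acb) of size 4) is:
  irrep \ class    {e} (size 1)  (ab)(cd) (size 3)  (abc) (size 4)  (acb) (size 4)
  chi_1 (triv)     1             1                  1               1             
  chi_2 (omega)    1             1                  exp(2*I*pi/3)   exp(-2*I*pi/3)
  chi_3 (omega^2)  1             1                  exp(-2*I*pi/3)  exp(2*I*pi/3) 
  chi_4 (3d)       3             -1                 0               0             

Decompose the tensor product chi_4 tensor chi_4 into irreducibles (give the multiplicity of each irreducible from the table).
chi_4 tensor chi_4 = chi_1 + chi_2 + chi_3 + 2*chi_4 (all other irreducibles have multiplicity 0).

Explanation: The character of a tensor product is the pointwise product (chi_4 * chi_4)(C) = chi_4(C) * chi_4(C):
  {e}: (3)*(3), (ab)(cd): (-1)*(-1), (abc): (0)*(0), (acb): (0)*(0)
so (chi_4 * chi_4) takes values
  {e} -> 9, (ab)(cd) -> 1, (abc) -> 0, (acb) -> 0.
Now take the inner product of this character with each irreducible chi from the table, <chi_4*chi_4, chi> = (1/12) sum_C |C| (chi_4*chi_4)(C) conj(chi(C)):
  <chi_4*chi_4, chi_1> = (1/12)[1*(9)*conj(1) + 3*(1)*conj(1) + 4*(0)*conj(1) + 4*(0)*conj(1)]
      = (1/12)[(9) + (3) + (0) + (0)] = 12/12 = 1
  <chi_4*chi_4, chi_2> = (1/12)[1*(9)*conj(1) + 3*(1)*conj(1) + 4*(0)*conj(exp(2*I*pi/3)) + 4*(0)*conj(exp(-2*I*pi/3))]
      = (1/12)[(9) + (3) + (0) + (0)] = 12/12 = 1
  <chi_4*chi_4, chi_3> = (1/12)[1*(9)*conj(1) + 3*(1)*conj(1) + 4*(0)*conj(exp(-2*I*pi/3)) + 4*(0)*conj(exp(2*I*pi/3))]
      = (1/12)[(9) + (3) + (0) + (0)] = 12/12 = 1
  <chi_4*chi_4, chi_4> = (1/12)[1*(9)*conj(3) + 3*(1)*conj(-1) + 4*(0)*conj(0) + 4*(0)*conj(0)]
      = (1/12)[(27) + (-3) + (0) + (0)] = 24/12 = 2
(Exp terms are combined using exp(i*s)*conj(exp(i*t)) = exp(i*(s-t)), and sums of them are collapsed using the identity that for every m > 1 the m distinct m-th roots of unity sum to 0, e.g. 1 + exp(2*I*pi/3) + exp(-2*I*pi/3) = 0.)
Hence the multiplicities are chi_1: 1, chi_2: 1, chi_3: 1, chi_4: 2. Dimension check: dim(chi_4)*dim(chi_4) = 3*3 = 9 and sum (mult * dim) = 1*1 + 1*1 + 1*1 + 2*3 = 9.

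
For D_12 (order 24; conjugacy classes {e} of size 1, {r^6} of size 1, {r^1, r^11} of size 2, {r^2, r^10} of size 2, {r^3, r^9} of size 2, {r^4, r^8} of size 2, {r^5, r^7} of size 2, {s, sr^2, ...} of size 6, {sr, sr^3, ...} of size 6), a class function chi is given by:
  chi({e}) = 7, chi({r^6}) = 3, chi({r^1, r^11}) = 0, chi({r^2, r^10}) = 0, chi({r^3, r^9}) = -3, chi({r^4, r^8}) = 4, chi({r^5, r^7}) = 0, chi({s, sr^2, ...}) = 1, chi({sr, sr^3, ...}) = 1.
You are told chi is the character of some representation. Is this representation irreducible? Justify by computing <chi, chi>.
Not irreducible (reducible): <chi, chi> = 5 > 1.

Details: <chi, chi> = (1/|G|) sum_C |C| * |chi(C)|^2 = (1/24)[1*|7|^2 + 1*|3|^2 + 2*|0|^2 + 2*|0|^2 + 2*|-3|^2 + 2*|4|^2 + 2*|0|^2 + 6*|1|^2 + 6*|1|^2]
  = (1/24)[(49) + (9) + (0) + (0) + (18) + (32) + (0) + (6) + (6)] = 120/24 = 5.
A character is irreducible iff <chi, chi> = 1, so this representation is reducible.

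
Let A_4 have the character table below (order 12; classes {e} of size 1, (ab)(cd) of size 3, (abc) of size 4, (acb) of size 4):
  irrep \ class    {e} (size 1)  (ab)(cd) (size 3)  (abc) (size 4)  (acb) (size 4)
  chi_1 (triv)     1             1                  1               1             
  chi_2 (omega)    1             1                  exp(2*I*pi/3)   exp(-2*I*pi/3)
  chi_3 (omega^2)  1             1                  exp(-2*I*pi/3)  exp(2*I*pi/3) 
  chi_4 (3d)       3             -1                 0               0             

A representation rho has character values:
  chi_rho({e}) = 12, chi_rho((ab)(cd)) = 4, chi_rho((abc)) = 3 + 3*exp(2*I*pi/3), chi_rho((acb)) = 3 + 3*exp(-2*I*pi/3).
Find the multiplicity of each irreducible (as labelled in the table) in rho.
Multiplicities: chi_1: 3, chi_2: 3, chi_3: 0, chi_4: 2.

Justification: Use <chi_rho, chi> = (1/|G|) sum_C |C| * chi_rho(C) * conj(chi(C)) with |G| = 12 for each irreducible chi in the table:
  <chi_rho, chi_1> = (1/12)[1*(12)*conj(1) + 3*(4)*conj(1) + 4*(3 + 3*exp(2*I*pi/3))*conj(1) + 4*(3 + 3*exp(-2*I*pi/3))*conj(1)]
      = (1/12)[(12) + (12) + (12 + 12*exp(2*I*pi/3)) + (12 + 12*exp(-2*I*pi/3))] = 36/12 = 3
  <chi_rho, chi_2> = (1/12)[1*(12)*conj(1) + 3*(4)*conj(1) + 4*(3 + 3*exp(2*I*pi/3))*conj(exp(2*I*pi/3)) + 4*(3 + 3*exp(-2*I*pi/3))*conj(exp(-2*I*pi/3))]
      = (1/12)[(12) + (12) + (12 + 12*exp(-2*I*pi/3)) + (12 + 12*exp(2*I*pi/3))] = 36/12 = 3
  <chi_rho, chi_3> = (1/12)[1*(12)*conj(1) + 3*(4)*conj(1) + 4*(3 + 3*exp(2*I*pi/3))*conj(exp(-2*I*pi/3)) + 4*(3 + 3*exp(-2*I*pi/3))*conj(exp(2*I*pi/3))]
      = (1/12)[(12) + (12) + (-12) + (-12)] = 0/12 = 0
  <chi_rho, chi_4> = (1/12)[1*(12)*conj(3) + 3*(4)*conj(-1) + 4*(3 + 3*exp(2*I*pi/3))*conj(0) + 4*(3 + 3*exp(-2*I*pi/3))*conj(0)]
      = (1/12)[(36) + (-12) + (0) + (0)] = 24/12 = 2
(Exp terms are combined using exp(i*s)*conj(exp(i*t)) = exp(i*(s-t)), and sums of them are collapsed using the identity that for every m > 1 the m distinct m-th roots of unity sum to 0, e.g. 1 + exp(2*I*pi/3) + exp(-2*I*pi/3) = 0.)
Dimension check: dim(rho) = sum (mult * dim) = 3*1 + 3*1 + 0*1 + 2*3 = 12 = chi_rho(e) = 12.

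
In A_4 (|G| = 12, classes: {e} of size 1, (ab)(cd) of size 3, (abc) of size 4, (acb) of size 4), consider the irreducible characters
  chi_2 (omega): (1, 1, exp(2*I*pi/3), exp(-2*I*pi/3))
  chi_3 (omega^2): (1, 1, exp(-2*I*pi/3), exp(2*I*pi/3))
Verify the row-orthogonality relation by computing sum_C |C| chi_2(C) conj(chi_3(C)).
Sum = 0; so <chi_2, chi_3> = 0 (distinct irreducibles are orthogonal).

Explanation: Compute term by term over conjugacy classes (|C| * chi_2(C) * conj(chi_3(C))):
  1*(1)*conj(1) + 3*(1)*conj(1) + 4*(exp(2*I*pi/3))*conj(exp(-2*I*pi/3)) + 4*(exp(-2*I*pi/3))*conj(exp(2*I*pi/3))
  = (1) + (3) + (4*exp(-2*I*pi/3)) + (4*exp(2*I*pi/3))
  = 0.
(Exp terms are combined using exp(i*s)*conj(exp(i*t)) = exp(i*(s-t)), and sums of them are collapsed using the identity that for every m > 1 the m distinct m-th roots of unity sum to 0, e.g. 1 + exp(2*I*pi/3) + exp(-2*I*pi/3) = 0.)
Dividing by |G| = 12 gives 0/12 = 0, matching the row-orthogonality relation <chi_2, chi_3> = [chi_2 = chi_3].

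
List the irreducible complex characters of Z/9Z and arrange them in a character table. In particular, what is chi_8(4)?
Character table of Z/9Z (irreps indexed chi_0,...,chi_8 with chi_k(m) = zeta_9^(k*m), zeta_9 = exp(2*pi*i/9)):
  irrep \ class  {0} (size 1)  {1} (size 1)    {2} (size 1)    {3} (size 1)    {4} (size 1)    {5} (size 1)    {6} (size 1)    {7} (size 1)    {8} (size 1)  
  chi_0          1             1               1               1               1               1               1               1               1             
  chi_1          1             exp(2*I*pi/9)   exp(4*I*pi/9)   exp(2*I*pi/3)   exp(8*I*pi/9)   exp(-8*I*pi/9)  exp(-2*I*pi/3)  exp(-4*I*pi/9)  exp(-2*I*pi/9)
  chi_2          1             exp(4*I*pi/9)   exp(8*I*pi/9)   exp(-2*I*pi/3)  exp(-2*I*pi/9)  exp(2*I*pi/9)   exp(2*I*pi/3)   exp(-8*I*pi/9)  exp(-4*I*pi/9)
  chi_3          1             exp(2*I*pi/3)   exp(-2*I*pi/3)  1               exp(2*I*pi/3)   exp(-2*I*pi/3)  1               exp(2*I*pi/3)   exp(-2*I*pi/3)
  chi_4          1             exp(8*I*pi/9)   exp(-2*I*pi/9)  exp(2*I*pi/3)   exp(-4*I*pi/9)  exp(4*I*pi/9)   exp(-2*I*pi/3)  exp(2*I*pi/9)   exp(-8*I*pi/9)
  chi_5          1             exp(-8*I*pi/9)  exp(2*I*pi/9)   exp(-2*I*pi/3)  exp(4*I*pi/9)   exp(-4*I*pi/9)  exp(2*I*pi/3)   exp(-2*I*pi/9)  exp(8*I*pi/9) 
  chi_6          1             exp(-2*I*pi/3)  exp(2*I*pi/3)   1               exp(-2*I*pi/3)  exp(2*I*pi/3)   1               exp(-2*I*pi/3)  exp(2*I*pi/3) 
  chi_7          1             exp(-4*I*pi/9)  exp(-8*I*pi/9)  exp(2*I*pi/3)   exp(2*I*pi/9)   exp(-2*I*pi/9)  exp(-2*I*pi/3)  exp(8*I*pi/9)   exp(4*I*pi/9) 
  chi_8          1             exp(-2*I*pi/9)  exp(-4*I*pi/9)  exp(-2*I*pi/3)  exp(-8*I*pi/9)  exp(8*I*pi/9)   exp(2*I*pi/3)   exp(4*I*pi/9)   exp(2*I*pi/9) 

Spot check: chi_8(4) = zeta_9^(8*4) = zeta_9^32 = exp(-8*I*pi/9).

Reasoning: Z/9Z is abelian, so all 9 irreducible complex representations are 1-dimensional. They are given by chi_k(m) = zeta_9^(k*m) for k = 0,...,8. Row orthogonality: sum_m chi_k(m) conj(chi_l(m)) = 9 * [k = l].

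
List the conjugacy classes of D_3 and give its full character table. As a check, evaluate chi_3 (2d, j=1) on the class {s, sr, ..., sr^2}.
Conjugacy classes: {e} of size 1, {r^1, r^2} of size 2, {s, sr, ..., sr^2} of size 3.
Character table:
  irrep \ class              {e} (size 1)  {r^1, r^2} (size 2)  {s, sr, ..., sr^2} (size 3)
  chi_1 (triv)               1             1                    1                          
  chi_2 (sign: r->1, s->-1)  1             1                    -1                         
  chi_3 (2d, j=1)            2             -1                   0                          

Spot check: chi_3 (2d, j=1) on {s, sr, ..., sr^2} = 0.

Derivation: D_3 has order 2*3 = 6 with 3 conjugacy classes, hence 3 irreducibles. Sum of squared dims 1 + 1 + 4 = 6 = |G|. Linear characters come from the abelianisation; the 2-dimensional irreps have character r^k -> 2*cos(2*pi*j*k/3), reflections -> 0.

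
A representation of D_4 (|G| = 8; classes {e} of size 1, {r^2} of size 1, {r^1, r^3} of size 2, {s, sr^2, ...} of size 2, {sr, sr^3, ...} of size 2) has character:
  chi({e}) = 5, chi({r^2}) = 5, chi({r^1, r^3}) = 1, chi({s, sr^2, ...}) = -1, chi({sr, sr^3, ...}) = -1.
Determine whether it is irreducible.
Not irreducible (reducible): <chi, chi> = 7 > 1.

<chi, chi> = (1/|G|) sum_C |C| * |chi(C)|^2 = (1/8)[1*|5|^2 + 1*|5|^2 + 2*|1|^2 + 2*|-1|^2 + 2*|-1|^2]
  = (1/8)[(25) + (25) + (2) + (2) + (2)] = 56/8 = 7.
A character is irreducible iff <chi, chi> = 1, so this representation is reducible.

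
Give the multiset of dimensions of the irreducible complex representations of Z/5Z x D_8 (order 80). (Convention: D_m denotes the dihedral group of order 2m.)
Dimensions: 1, 1, 1, 1, 1, 1, 1, 1, 1, 1, 1, 1, 1, 1, 1, 1, 1, 1, 1, 1, 2, 2, 2, 2, 2, 2, 2, 2, 2, 2, 2, 2, 2, 2, 2

Reasoning: There are 35 irreducibles (= number of conjugacy classes). Their dimensions d_i satisfy sum d_i^2 = |G| = 80: 1 + 1 + 1 + 1 + 1 + 1 + 1 + 1 + 1 + 1 + 1 + 1 + 1 + 1 + 1 + 1 + 1 + 1 + 1 + 1 + 4 + 4 + 4 + 4 + 4 + 4 + 4 + 4 + 4 + 4 + 4 + 4 + 4 + 4 + 4 = 80. (For the product with Z/5Z: each of the 5 1-dim characters of Z/5Z tensors with each irrep of D_8, giving 5 copies of each D_8-dimension.)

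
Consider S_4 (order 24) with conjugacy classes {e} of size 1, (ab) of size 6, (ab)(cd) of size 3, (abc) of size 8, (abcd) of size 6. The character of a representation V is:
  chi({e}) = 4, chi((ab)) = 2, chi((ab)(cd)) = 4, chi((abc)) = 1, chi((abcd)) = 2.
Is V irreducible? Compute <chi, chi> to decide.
Not irreducible (reducible): <chi, chi> = 5 > 1.

Derivation: <chi, chi> = (1/|G|) sum_C |C| * |chi(C)|^2 = (1/24)[1*|4|^2 + 6*|2|^2 + 3*|4|^2 + 8*|1|^2 + 6*|2|^2]
  = (1/24)[(16) + (24) + (48) + (8) + (24)] = 120/24 = 5.
A character is irreducible iff <chi, chi> = 1, so this representation is reducible.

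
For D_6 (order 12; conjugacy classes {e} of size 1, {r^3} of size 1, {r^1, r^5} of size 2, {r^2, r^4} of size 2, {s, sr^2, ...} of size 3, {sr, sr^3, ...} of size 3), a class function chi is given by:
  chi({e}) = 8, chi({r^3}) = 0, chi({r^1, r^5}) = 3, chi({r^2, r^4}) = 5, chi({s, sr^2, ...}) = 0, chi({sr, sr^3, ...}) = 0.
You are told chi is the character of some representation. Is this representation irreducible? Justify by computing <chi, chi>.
Not irreducible (reducible): <chi, chi> = 11 > 1.

Explanation: <chi, chi> = (1/|G|) sum_C |C| * |chi(C)|^2 = (1/12)[1*|8|^2 + 1*|0|^2 + 2*|3|^2 + 2*|5|^2 + 3*|0|^2 + 3*|0|^2]
  = (1/12)[(64) + (0) + (18) + (50) + (0) + (0)] = 132/12 = 11.
A character is irreducible iff <chi, chi> = 1, so this representation is reducible.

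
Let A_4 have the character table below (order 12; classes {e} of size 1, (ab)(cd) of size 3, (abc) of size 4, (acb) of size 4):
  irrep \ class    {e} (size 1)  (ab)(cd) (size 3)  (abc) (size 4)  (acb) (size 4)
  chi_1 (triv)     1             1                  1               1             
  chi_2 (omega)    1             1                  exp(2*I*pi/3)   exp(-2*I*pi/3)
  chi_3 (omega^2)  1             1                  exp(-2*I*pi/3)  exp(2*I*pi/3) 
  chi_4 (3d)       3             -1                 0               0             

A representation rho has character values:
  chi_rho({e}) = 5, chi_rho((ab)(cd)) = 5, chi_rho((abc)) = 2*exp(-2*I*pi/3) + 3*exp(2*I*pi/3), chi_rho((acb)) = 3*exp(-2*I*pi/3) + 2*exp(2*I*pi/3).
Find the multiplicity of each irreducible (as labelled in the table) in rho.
Multiplicities: chi_1: 0, chi_2: 3, chi_3: 2, chi_4: 0.

Justification: Use <chi_rho, chi> = (1/|G|) sum_C |C| * chi_rho(C) * conj(chi(C)) with |G| = 12 for each irreducible chi in the table:
  <chi_rho, chi_1> = (1/12)[1*(5)*conj(1) + 3*(5)*conj(1) + 4*(2*exp(-2*I*pi/3) + 3*exp(2*I*pi/3))*conj(1) + 4*(3*exp(-2*I*pi/3) + 2*exp(2*I*pi/3))*conj(1)]
      = (1/12)[(5) + (15) + (8*exp(-2*I*pi/3) + 12*exp(2*I*pi/3)) + (12*exp(-2*I*pi/3) + 8*exp(2*I*pi/3))] = 0/12 = 0
  <chi_rho, chi_2> = (1/12)[1*(5)*conj(1) + 3*(5)*conj(1) + 4*(2*exp(-2*I*pi/3) + 3*exp(2*I*pi/3))*conj(exp(2*I*pi/3)) + 4*(3*exp(-2*I*pi/3) + 2*exp(2*I*pi/3))*conj(exp(-2*I*pi/3))]
      = (1/12)[(5) + (15) + (12 + 8*exp(2*I*pi/3)) + (12 + 8*exp(-2*I*pi/3))] = 36/12 = 3
  <chi_rho, chi_3> = (1/12)[1*(5)*conj(1) + 3*(5)*conj(1) + 4*(2*exp(-2*I*pi/3) + 3*exp(2*I*pi/3))*conj(exp(-2*I*pi/3)) + 4*(3*exp(-2*I*pi/3) + 2*exp(2*I*pi/3))*conj(exp(2*I*pi/3))]
      = (1/12)[(5) + (15) + (8 + 12*exp(-2*I*pi/3)) + (8 + 12*exp(2*I*pi/3))] = 24/12 = 2
  <chi_rho, chi_4> = (1/12)[1*(5)*conj(3) + 3*(5)*conj(-1) + 4*(2*exp(-2*I*pi/3) + 3*exp(2*I*pi/3))*conj(0) + 4*(3*exp(-2*I*pi/3) + 2*exp(2*I*pi/3))*conj(0)]
      = (1/12)[(15) + (-15) + (0) + (0)] = 0/12 = 0
(Exp terms are combined using exp(i*s)*conj(exp(i*t)) = exp(i*(s-t)), and sums of them are collapsed using the identity that for every m > 1 the m distinct m-th roots of unity sum to 0, e.g. 1 + exp(2*I*pi/3) + exp(-2*I*pi/3) = 0.)
Dimension check: dim(rho) = sum (mult * dim) = 0*1 + 3*1 + 2*1 + 0*3 = 5 = chi_rho(e) = 5.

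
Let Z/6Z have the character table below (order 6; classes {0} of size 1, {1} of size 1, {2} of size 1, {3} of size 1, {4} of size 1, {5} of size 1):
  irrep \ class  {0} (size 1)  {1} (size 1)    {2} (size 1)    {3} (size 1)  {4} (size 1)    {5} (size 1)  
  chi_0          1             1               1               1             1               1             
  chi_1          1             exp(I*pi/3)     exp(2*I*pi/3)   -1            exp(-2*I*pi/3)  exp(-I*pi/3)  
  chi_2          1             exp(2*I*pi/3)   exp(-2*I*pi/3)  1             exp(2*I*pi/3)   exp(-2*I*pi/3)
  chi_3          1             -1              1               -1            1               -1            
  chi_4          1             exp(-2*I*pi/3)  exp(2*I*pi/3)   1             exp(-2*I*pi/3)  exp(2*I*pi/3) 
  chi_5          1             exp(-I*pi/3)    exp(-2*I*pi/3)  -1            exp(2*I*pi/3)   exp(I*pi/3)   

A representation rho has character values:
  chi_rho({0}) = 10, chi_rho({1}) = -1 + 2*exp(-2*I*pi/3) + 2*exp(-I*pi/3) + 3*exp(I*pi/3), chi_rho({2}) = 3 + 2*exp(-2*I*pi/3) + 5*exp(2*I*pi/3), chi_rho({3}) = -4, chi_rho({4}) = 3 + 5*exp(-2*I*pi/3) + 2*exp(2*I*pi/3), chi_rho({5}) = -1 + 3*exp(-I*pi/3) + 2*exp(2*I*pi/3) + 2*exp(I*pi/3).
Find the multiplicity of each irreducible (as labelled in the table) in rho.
Multiplicities: chi_0: 1, chi_1: 3, chi_2: 0, chi_3: 2, chi_4: 2, chi_5: 2.

Explanation: Use <chi_rho, chi> = (1/|G|) sum_C |C| * chi_rho(C) * conj(chi(C)) with |G| = 6 for each irreducible chi in the table:
  <chi_rho, chi_0> = (1/6)[1*(10)*conj(1) + 1*(-1 + 2*exp(-2*I*pi/3) + 2*exp(-I*pi/3) + 3*exp(I*pi/3))*conj(1) + 1*(3 + 2*exp(-2*I*pi/3) + 5*exp(2*I*pi/3))*conj(1) + 1*(-4)*conj(1) + 1*(3 + 5*exp(-2*I*pi/3) + 2*exp(2*I*pi/3))*conj(1) + 1*(-1 + 3*exp(-I*pi/3) + 2*exp(2*I*pi/3) + 2*exp(I*pi/3))*conj(1)]
      = (1/6)[(10) + (-1 + 2*exp(-2*I*pi/3) + 2*exp(-I*pi/3) + 3*exp(I*pi/3)) + (3 + 2*exp(-2*I*pi/3) + 5*exp(2*I*pi/3)) + (-4) + (3 + 5*exp(-2*I*pi/3) + 2*exp(2*I*pi/3)) + (-1 + 3*exp(-I*pi/3) + 2*exp(2*I*pi/3) + 2*exp(I*pi/3))] = 6/6 = 1
  <chi_rho, chi_1> = (1/6)[1*(10)*conj(1) + 1*(-1 + 2*exp(-2*I*pi/3) + 2*exp(-I*pi/3) + 3*exp(I*pi/3))*conj(exp(I*pi/3)) + 1*(3 + 2*exp(-2*I*pi/3) + 5*exp(2*I*pi/3))*conj(exp(2*I*pi/3)) + 1*(-4)*conj(-1) + 1*(3 + 5*exp(-2*I*pi/3) + 2*exp(2*I*pi/3))*conj(exp(-2*I*pi/3)) + 1*(-1 + 3*exp(-I*pi/3) + 2*exp(2*I*pi/3) + 2*exp(I*pi/3))*conj(exp(-I*pi/3))]
      = (1/6)[(10) + (1 + 2*exp(-2*I*pi/3) - exp(-I*pi/3)) + (5 + 3*exp(-2*I*pi/3) + 2*exp(2*I*pi/3)) + (4) + (5 + 2*exp(-2*I*pi/3) + 3*exp(2*I*pi/3)) + (1 - exp(I*pi/3) + 2*exp(2*I*pi/3))] = 18/6 = 3
  <chi_rho, chi_2> = (1/6)[1*(10)*conj(1) + 1*(-1 + 2*exp(-2*I*pi/3) + 2*exp(-I*pi/3) + 3*exp(I*pi/3))*conj(exp(2*I*pi/3)) + 1*(3 + 2*exp(-2*I*pi/3) + 5*exp(2*I*pi/3))*conj(exp(-2*I*pi/3)) + 1*(-4)*conj(1) + 1*(3 + 5*exp(-2*I*pi/3) + 2*exp(2*I*pi/3))*conj(exp(2*I*pi/3)) + 1*(-1 + 3*exp(-I*pi/3) + 2*exp(2*I*pi/3) + 2*exp(I*pi/3))*conj(exp(-2*I*pi/3))]
      = (1/6)[(10) + (-1) + (2 + 5*exp(-2*I*pi/3) + 3*exp(2*I*pi/3)) + (-4) + (2 + 3*exp(-2*I*pi/3) + 5*exp(2*I*pi/3)) + (-1)] = 0/6 = 0
  <chi_rho, chi_3> = (1/6)[1*(10)*conj(1) + 1*(-1 + 2*exp(-2*I*pi/3) + 2*exp(-I*pi/3) + 3*exp(I*pi/3))*conj(-1) + 1*(3 + 2*exp(-2*I*pi/3) + 5*exp(2*I*pi/3))*conj(1) + 1*(-4)*conj(-1) + 1*(3 + 5*exp(-2*I*pi/3) + 2*exp(2*I*pi/3))*conj(1) + 1*(-1 + 3*exp(-I*pi/3) + 2*exp(2*I*pi/3) + 2*exp(I*pi/3))*conj(-1)]
      = (1/6)[(10) + (1 - 3*exp(I*pi/3) - 2*exp(-I*pi/3) - 2*exp(-2*I*pi/3)) + (3 + 2*exp(-2*I*pi/3) + 5*exp(2*I*pi/3)) + (4) + (3 + 5*exp(-2*I*pi/3) + 2*exp(2*I*pi/3)) + (1 - 2*exp(I*pi/3) - 2*exp(2*I*pi/3) - 3*exp(-I*pi/3))] = 12/6 = 2
  <chi_rho, chi_4> = (1/6)[1*(10)*conj(1) + 1*(-1 + 2*exp(-2*I*pi/3) + 2*exp(-I*pi/3) + 3*exp(I*pi/3))*conj(exp(-2*I*pi/3)) + 1*(3 + 2*exp(-2*I*pi/3) + 5*exp(2*I*pi/3))*conj(exp(2*I*pi/3)) + 1*(-4)*conj(1) + 1*(3 + 5*exp(-2*I*pi/3) + 2*exp(2*I*pi/3))*conj(exp(-2*I*pi/3)) + 1*(-1 + 3*exp(-I*pi/3) + 2*exp(2*I*pi/3) + 2*exp(I*pi/3))*conj(exp(2*I*pi/3))]
      = (1/6)[(10) + (-1 - exp(2*I*pi/3) + 2*exp(I*pi/3)) + (5 + 3*exp(-2*I*pi/3) + 2*exp(2*I*pi/3)) + (-4) + (5 + 2*exp(-2*I*pi/3) + 3*exp(2*I*pi/3)) + (-1 + 2*exp(-I*pi/3) - exp(-2*I*pi/3))] = 12/6 = 2
  <chi_rho, chi_5> = (1/6)[1*(10)*conj(1) + 1*(-1 + 2*exp(-2*I*pi/3) + 2*exp(-I*pi/3) + 3*exp(I*pi/3))*conj(exp(-I*pi/3)) + 1*(3 + 2*exp(-2*I*pi/3) + 5*exp(2*I*pi/3))*conj(exp(-2*I*pi/3)) + 1*(-4)*conj(-1) + 1*(3 + 5*exp(-2*I*pi/3) + 2*exp(2*I*pi/3))*conj(exp(2*I*pi/3)) + 1*(-1 + 3*exp(-I*pi/3) + 2*exp(2*I*pi/3) + 2*exp(I*pi/3))*conj(exp(I*pi/3))]
      = (1/6)[(10) + (1) + (2 + 5*exp(-2*I*pi/3) + 3*exp(2*I*pi/3)) + (4) + (2 + 3*exp(-2*I*pi/3) + 5*exp(2*I*pi/3)) + (1)] = 12/6 = 2
(Exp terms are combined using exp(i*s)*conj(exp(i*t)) = exp(i*(s-t)), and sums of them are collapsed using the identity that for every m > 1 the m distinct m-th roots of unity sum to 0, e.g. 1 + exp(2*I*pi/3) + exp(-2*I*pi/3) = 0.)
Dimension check: dim(rho) = sum (mult * dim) = 1*1 + 3*1 + 0*1 + 2*1 + 2*1 + 2*1 = 10 = chi_rho(e) = 10.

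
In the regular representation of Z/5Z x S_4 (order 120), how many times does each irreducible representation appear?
Each irreducible V_i of dimension d_i appears with multiplicity d_i, i.e. rho_reg = (direct sum over all irreducibles V_i) d_i V_i. The irreducible dimensions for Z/5Z x S_4 are 1, 1, 1, 1, 1, 1, 1, 1, 1, 1, 2, 2, 2, 2, 2, 3, 3, 3, 3, 3, 3, 3, 3, 3, 3: 10 irreducibles of dimension 1, each with multiplicity 1; 5 irreducibles of dimension 2, each with multiplicity 2; 10 irreducibles of dimension 3, each with multiplicity 3. Total dimension 10*1*1 + 5*2*2 + 10*3*3 = 120 = |G|.

Explanation: General theorem: in the regular representation of a finite group G, each irreducible appears with multiplicity equal to its dimension. Check: dim(rho_reg) = sum d_i^2 = 1 + 1 + 1 + 1 + 1 + 1 + 1 + 1 + 1 + 1 + 4 + 4 + 4 + 4 + 4 + 9 + 9 + 9 + 9 + 9 + 9 + 9 + 9 + 9 + 9 = 120 = |G|.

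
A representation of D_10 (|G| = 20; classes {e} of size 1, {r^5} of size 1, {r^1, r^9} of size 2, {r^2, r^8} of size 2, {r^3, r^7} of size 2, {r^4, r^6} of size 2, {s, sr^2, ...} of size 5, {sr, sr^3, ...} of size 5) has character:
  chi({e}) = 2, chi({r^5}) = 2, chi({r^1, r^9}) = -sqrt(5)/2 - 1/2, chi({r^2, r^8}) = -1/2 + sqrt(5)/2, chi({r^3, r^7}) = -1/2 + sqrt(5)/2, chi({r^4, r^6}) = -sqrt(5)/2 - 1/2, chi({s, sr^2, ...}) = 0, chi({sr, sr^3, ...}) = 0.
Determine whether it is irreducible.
Irreducible: <chi, chi> = 1.

Justification: <chi, chi> = (1/|G|) sum_C |C| * |chi(C)|^2 = (1/20)[1*|2|^2 + 1*|2|^2 + 2*|-sqrt(5)/2 - 1/2|^2 + 2*|-1/2 + sqrt(5)/2|^2 + 2*|-1/2 + sqrt(5)/2|^2 + 2*|-sqrt(5)/2 - 1/2|^2 + 5*|0|^2 + 5*|0|^2]
  = (1/20)[(4) + (4) + (sqrt(5) + 3) + (3 - sqrt(5)) + (3 - sqrt(5)) + (sqrt(5) + 3) + (0) + (0)] = 20/20 = 1.
A character is irreducible iff <chi, chi> = 1, so this representation is irreducible.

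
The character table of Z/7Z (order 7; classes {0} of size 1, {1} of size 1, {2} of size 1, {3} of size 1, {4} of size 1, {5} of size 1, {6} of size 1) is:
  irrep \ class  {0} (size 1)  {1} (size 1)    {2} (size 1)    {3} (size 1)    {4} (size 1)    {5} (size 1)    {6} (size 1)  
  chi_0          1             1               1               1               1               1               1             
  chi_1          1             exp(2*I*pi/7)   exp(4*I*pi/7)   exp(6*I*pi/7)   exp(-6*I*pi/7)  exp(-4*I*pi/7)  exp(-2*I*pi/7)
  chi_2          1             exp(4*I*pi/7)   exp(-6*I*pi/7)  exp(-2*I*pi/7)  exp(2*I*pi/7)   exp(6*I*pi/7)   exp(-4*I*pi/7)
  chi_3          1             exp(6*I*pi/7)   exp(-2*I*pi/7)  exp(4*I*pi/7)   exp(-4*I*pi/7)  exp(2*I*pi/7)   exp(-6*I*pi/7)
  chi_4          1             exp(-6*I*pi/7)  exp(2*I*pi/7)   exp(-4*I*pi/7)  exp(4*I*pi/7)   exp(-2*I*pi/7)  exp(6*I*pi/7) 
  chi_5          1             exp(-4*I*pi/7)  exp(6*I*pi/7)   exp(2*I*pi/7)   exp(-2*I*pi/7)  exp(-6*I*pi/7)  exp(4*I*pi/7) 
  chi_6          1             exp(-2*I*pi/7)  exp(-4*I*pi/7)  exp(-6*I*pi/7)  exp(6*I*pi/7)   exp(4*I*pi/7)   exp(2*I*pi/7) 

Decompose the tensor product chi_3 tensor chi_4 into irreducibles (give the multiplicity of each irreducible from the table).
chi_3 tensor chi_4 = chi_0 (all other irreducibles have multiplicity 0).

Argument: The character of a tensor product is the pointwise product (chi_3 * chi_4)(C) = chi_3(C) * chi_4(C):
  {0}: (1)*(1), {1}: (exp(6*I*pi/7))*(exp(-6*I*pi/7)), {2}: (exp(-2*I*pi/7))*(exp(2*I*pi/7)), {3}: (exp(4*I*pi/7))*(exp(-4*I*pi/7)), {4}: (exp(-4*I*pi/7))*(exp(4*I*pi/7)), {5}: (exp(2*I*pi/7))*(exp(-2*I*pi/7)), {6}: (exp(-6*I*pi/7))*(exp(6*I*pi/7))
so (chi_3 * chi_4) takes values
  {0} -> 1, {1} -> 1, {2} -> 1, {3} -> 1, {4} -> 1, {5} -> 1, {6} -> 1.
Now take the inner product of this character with each irreducible chi from the table, <chi_3*chi_4, chi> = (1/7) sum_C |C| (chi_3*chi_4)(C) conj(chi(C)):
  <chi_3*chi_4, chi_0> = (1/7)[1*(1)*conj(1) + 1*(1)*conj(1) + 1*(1)*conj(1) + 1*(1)*conj(1) + 1*(1)*conj(1) + 1*(1)*conj(1) + 1*(1)*conj(1)]
      = (1/7)[(1) + (1) + (1) + (1) + (1) + (1) + (1)] = 7/7 = 1
  <chi_3*chi_4, chi_1> = (1/7)[1*(1)*conj(1) + 1*(1)*conj(exp(2*I*pi/7)) + 1*(1)*conj(exp(4*I*pi/7)) + 1*(1)*conj(exp(6*I*pi/7)) + 1*(1)*conj(exp(-6*I*pi/7)) + 1*(1)*conj(exp(-4*I*pi/7)) + 1*(1)*conj(exp(-2*I*pi/7))]
      = (1/7)[(1) + (exp(-2*I*pi/7)) + (exp(-4*I*pi/7)) + (exp(-6*I*pi/7)) + (exp(6*I*pi/7)) + (exp(4*I*pi/7)) + (exp(2*I*pi/7))] = 0/7 = 0
  <chi_3*chi_4, chi_2> = (1/7)[1*(1)*conj(1) + 1*(1)*conj(exp(4*I*pi/7)) + 1*(1)*conj(exp(-6*I*pi/7)) + 1*(1)*conj(exp(-2*I*pi/7)) + 1*(1)*conj(exp(2*I*pi/7)) + 1*(1)*conj(exp(6*I*pi/7)) + 1*(1)*conj(exp(-4*I*pi/7))]
      = (1/7)[(1) + (exp(-4*I*pi/7)) + (exp(6*I*pi/7)) + (exp(2*I*pi/7)) + (exp(-2*I*pi/7)) + (exp(-6*I*pi/7)) + (exp(4*I*pi/7))] = 0/7 = 0
  <chi_3*chi_4, chi_3> = (1/7)[1*(1)*conj(1) + 1*(1)*conj(exp(6*I*pi/7)) + 1*(1)*conj(exp(-2*I*pi/7)) + 1*(1)*conj(exp(4*I*pi/7)) + 1*(1)*conj(exp(-4*I*pi/7)) + 1*(1)*conj(exp(2*I*pi/7)) + 1*(1)*conj(exp(-6*I*pi/7))]
      = (1/7)[(1) + (exp(-6*I*pi/7)) + (exp(2*I*pi/7)) + (exp(-4*I*pi/7)) + (exp(4*I*pi/7)) + (exp(-2*I*pi/7)) + (exp(6*I*pi/7))] = 0/7 = 0
  <chi_3*chi_4, chi_4> = (1/7)[1*(1)*conj(1) + 1*(1)*conj(exp(-6*I*pi/7)) + 1*(1)*conj(exp(2*I*pi/7)) + 1*(1)*conj(exp(-4*I*pi/7)) + 1*(1)*conj(exp(4*I*pi/7)) + 1*(1)*conj(exp(-2*I*pi/7)) + 1*(1)*conj(exp(6*I*pi/7))]
      = (1/7)[(1) + (exp(6*I*pi/7)) + (exp(-2*I*pi/7)) + (exp(4*I*pi/7)) + (exp(-4*I*pi/7)) + (exp(2*I*pi/7)) + (exp(-6*I*pi/7))] = 0/7 = 0
  <chi_3*chi_4, chi_5> = (1/7)[1*(1)*conj(1) + 1*(1)*conj(exp(-4*I*pi/7)) + 1*(1)*conj(exp(6*I*pi/7)) + 1*(1)*conj(exp(2*I*pi/7)) + 1*(1)*conj(exp(-2*I*pi/7)) + 1*(1)*conj(exp(-6*I*pi/7)) + 1*(1)*conj(exp(4*I*pi/7))]
      = (1/7)[(1) + (exp(4*I*pi/7)) + (exp(-6*I*pi/7)) + (exp(-2*I*pi/7)) + (exp(2*I*pi/7)) + (exp(6*I*pi/7)) + (exp(-4*I*pi/7))] = 0/7 = 0
  <chi_3*chi_4, chi_6> = (1/7)[1*(1)*conj(1) + 1*(1)*conj(exp(-2*I*pi/7)) + 1*(1)*conj(exp(-4*I*pi/7)) + 1*(1)*conj(exp(-6*I*pi/7)) + 1*(1)*conj(exp(6*I*pi/7)) + 1*(1)*conj(exp(4*I*pi/7)) + 1*(1)*conj(exp(2*I*pi/7))]
      = (1/7)[(1) + (exp(2*I*pi/7)) + (exp(4*I*pi/7)) + (exp(6*I*pi/7)) + (exp(-6*I*pi/7)) + (exp(-4*I*pi/7)) + (exp(-2*I*pi/7))] = 0/7 = 0
(Exp terms are combined using exp(i*s)*conj(exp(i*t)) = exp(i*(s-t)), and sums of them are collapsed using the identity that for every m > 1 the m distinct m-th roots of unity sum to 0, e.g. 1 + exp(2*I*pi/3) + exp(-2*I*pi/3) = 0.)
Hence the multiplicities are chi_0: 1. Dimension check: dim(chi_3)*dim(chi_4) = 1*1 = 1 and sum (mult * dim) = 1*1 = 1.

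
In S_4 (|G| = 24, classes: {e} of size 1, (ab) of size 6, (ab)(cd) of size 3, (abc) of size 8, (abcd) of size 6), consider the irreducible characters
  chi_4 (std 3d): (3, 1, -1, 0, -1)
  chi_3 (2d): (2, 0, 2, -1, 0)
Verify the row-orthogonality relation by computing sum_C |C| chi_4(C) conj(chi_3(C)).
Sum = 0; so <chi_4, chi_3> = 0 (distinct irreducibles are orthogonal).

Explanation: Compute term by term over conjugacy classes (|C| * chi_4(C) * conj(chi_3(C))):
  1*(3)*conj(2) + 6*(1)*conj(0) + 3*(-1)*conj(2) + 8*(0)*conj(-1) + 6*(-1)*conj(0)
  = (6) + (0) + (-6) + (0) + (0)
  = 0.
Dividing by |G| = 24 gives 0/24 = 0, matching the row-orthogonality relation <chi_4, chi_3> = [chi_4 = chi_3].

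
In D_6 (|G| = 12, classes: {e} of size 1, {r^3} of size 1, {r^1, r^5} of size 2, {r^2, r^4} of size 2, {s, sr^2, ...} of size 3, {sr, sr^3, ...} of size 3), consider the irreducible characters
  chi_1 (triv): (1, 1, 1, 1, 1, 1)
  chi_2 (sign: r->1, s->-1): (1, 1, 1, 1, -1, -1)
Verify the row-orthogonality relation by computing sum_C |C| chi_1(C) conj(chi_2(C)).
Sum = 0; so <chi_1, chi_2> = 0 (distinct irreducibles are orthogonal).

Compute term by term over conjugacy classes (|C| * chi_1(C) * conj(chi_2(C))):
  1*(1)*conj(1) + 1*(1)*conj(1) + 2*(1)*conj(1) + 2*(1)*conj(1) + 3*(1)*conj(-1) + 3*(1)*conj(-1)
  = (1) + (1) + (2) + (2) + (-3) + (-3)
  = 0.
Dividing by |G| = 12 gives 0/12 = 0, matching the row-orthogonality relation <chi_1, chi_2> = [chi_1 = chi_2].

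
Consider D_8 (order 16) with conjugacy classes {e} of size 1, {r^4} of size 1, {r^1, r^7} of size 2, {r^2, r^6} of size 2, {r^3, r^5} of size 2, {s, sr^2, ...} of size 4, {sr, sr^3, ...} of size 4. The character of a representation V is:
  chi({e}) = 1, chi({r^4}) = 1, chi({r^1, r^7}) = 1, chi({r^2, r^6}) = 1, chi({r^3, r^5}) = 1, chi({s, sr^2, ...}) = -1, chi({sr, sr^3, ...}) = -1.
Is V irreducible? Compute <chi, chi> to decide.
Irreducible: <chi, chi> = 1.

<chi, chi> = (1/|G|) sum_C |C| * |chi(C)|^2 = (1/16)[1*|1|^2 + 1*|1|^2 + 2*|1|^2 + 2*|1|^2 + 2*|1|^2 + 4*|-1|^2 + 4*|-1|^2]
  = (1/16)[(1) + (1) + (2) + (2) + (2) + (4) + (4)] = 16/16 = 1.
A character is irreducible iff <chi, chi> = 1, so this representation is irreducible.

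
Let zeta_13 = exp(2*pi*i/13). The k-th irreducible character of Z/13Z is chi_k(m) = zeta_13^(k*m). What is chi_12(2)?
chi_12(2) = zeta_13^24 = exp(-4*I*pi/13)

Proof sketch: chi_12(2) = zeta_13^(12*2) = zeta_13^24. Since zeta_13^13 = 1, this equals zeta_13^11 = exp(2*pi*i*11/13) = exp(-4*I*pi/13).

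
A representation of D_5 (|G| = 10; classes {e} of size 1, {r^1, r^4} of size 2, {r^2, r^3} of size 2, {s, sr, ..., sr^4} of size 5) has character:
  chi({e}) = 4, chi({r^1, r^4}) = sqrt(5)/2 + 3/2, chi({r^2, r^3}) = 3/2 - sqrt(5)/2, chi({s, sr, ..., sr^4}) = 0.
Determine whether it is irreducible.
Not irreducible (reducible): <chi, chi> = 3 > 1.

<chi, chi> = (1/|G|) sum_C |C| * |chi(C)|^2 = (1/10)[1*|4|^2 + 2*|sqrt(5)/2 + 3/2|^2 + 2*|3/2 - sqrt(5)/2|^2 + 5*|0|^2]
  = (1/10)[(16) + (3*sqrt(5) + 7) + (7 - 3*sqrt(5)) + (0)] = 30/10 = 3.
A character is irreducible iff <chi, chi> = 1, so this representation is reducible.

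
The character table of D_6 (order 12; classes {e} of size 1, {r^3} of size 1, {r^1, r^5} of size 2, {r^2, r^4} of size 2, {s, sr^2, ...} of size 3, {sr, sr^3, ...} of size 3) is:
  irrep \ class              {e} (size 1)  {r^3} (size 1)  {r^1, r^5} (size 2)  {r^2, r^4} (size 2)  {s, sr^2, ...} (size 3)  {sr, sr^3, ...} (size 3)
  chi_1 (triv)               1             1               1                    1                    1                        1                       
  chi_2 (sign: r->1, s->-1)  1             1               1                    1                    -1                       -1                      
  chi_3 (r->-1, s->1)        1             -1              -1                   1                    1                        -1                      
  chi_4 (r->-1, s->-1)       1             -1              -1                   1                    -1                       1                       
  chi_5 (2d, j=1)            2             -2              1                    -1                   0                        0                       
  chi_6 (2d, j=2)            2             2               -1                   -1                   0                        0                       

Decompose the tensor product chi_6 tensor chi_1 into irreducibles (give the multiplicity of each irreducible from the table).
chi_6 tensor chi_1 = chi_6 (all other irreducibles have multiplicity 0).

Reasoning: The character of a tensor product is the pointwise product (chi_6 * chi_1)(C) = chi_6(C) * chi_1(C):
  {e}: (2)*(1), {r^3}: (2)*(1), {r^1, r^5}: (-1)*(1), {r^2, r^4}: (-1)*(1), {s, sr^2, ...}: (0)*(1), {sr, sr^3, ...}: (0)*(1)
so (chi_6 * chi_1) takes values
  {e} -> 2, {r^3} -> 2, {r^1, r^5} -> -1, {r^2, r^4} -> -1, {s, sr^2, ...} -> 0, {sr, sr^3, ...} -> 0.
Now take the inner product of this character with each irreducible chi from the table, <chi_6*chi_1, chi> = (1/12) sum_C |C| (chi_6*chi_1)(C) conj(chi(C)):
  <chi_6*chi_1, chi_1> = (1/12)[1*(2)*conj(1) + 1*(2)*conj(1) + 2*(-1)*conj(1) + 2*(-1)*conj(1) + 3*(0)*conj(1) + 3*(0)*conj(1)]
      = (1/12)[(2) + (2) + (-2) + (-2) + (0) + (0)] = 0/12 = 0
  <chi_6*chi_1, chi_2> = (1/12)[1*(2)*conj(1) + 1*(2)*conj(1) + 2*(-1)*conj(1) + 2*(-1)*conj(1) + 3*(0)*conj(-1) + 3*(0)*conj(-1)]
      = (1/12)[(2) + (2) + (-2) + (-2) + (0) + (0)] = 0/12 = 0
  <chi_6*chi_1, chi_3> = (1/12)[1*(2)*conj(1) + 1*(2)*conj(-1) + 2*(-1)*conj(-1) + 2*(-1)*conj(1) + 3*(0)*conj(1) + 3*(0)*conj(-1)]
      = (1/12)[(2) + (-2) + (2) + (-2) + (0) + (0)] = 0/12 = 0
  <chi_6*chi_1, chi_4> = (1/12)[1*(2)*conj(1) + 1*(2)*conj(-1) + 2*(-1)*conj(-1) + 2*(-1)*conj(1) + 3*(0)*conj(-1) + 3*(0)*conj(1)]
      = (1/12)[(2) + (-2) + (2) + (-2) + (0) + (0)] = 0/12 = 0
  <chi_6*chi_1, chi_5> = (1/12)[1*(2)*conj(2) + 1*(2)*conj(-2) + 2*(-1)*conj(1) + 2*(-1)*conj(-1) + 3*(0)*conj(0) + 3*(0)*conj(0)]
      = (1/12)[(4) + (-4) + (-2) + (2) + (0) + (0)] = 0/12 = 0
  <chi_6*chi_1, chi_6> = (1/12)[1*(2)*conj(2) + 1*(2)*conj(2) + 2*(-1)*conj(-1) + 2*(-1)*conj(-1) + 3*(0)*conj(0) + 3*(0)*conj(0)]
      = (1/12)[(4) + (4) + (2) + (2) + (0) + (0)] = 12/12 = 1
Hence the multiplicities are chi_6: 1. Dimension check: dim(chi_6)*dim(chi_1) = 2*1 = 2 and sum (mult * dim) = 1*2 = 2.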